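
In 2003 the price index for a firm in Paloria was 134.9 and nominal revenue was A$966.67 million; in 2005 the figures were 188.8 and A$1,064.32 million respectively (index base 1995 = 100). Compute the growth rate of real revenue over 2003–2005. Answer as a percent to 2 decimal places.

Deflate each year: 2003 → 966.67/1.349 = 716.58; 2005 → 1064.32/1.888 = 563.73.
So real revenue changed by 563.73/716.58 − 1 = -0.2133, i.e. -21.33%.

-21.33%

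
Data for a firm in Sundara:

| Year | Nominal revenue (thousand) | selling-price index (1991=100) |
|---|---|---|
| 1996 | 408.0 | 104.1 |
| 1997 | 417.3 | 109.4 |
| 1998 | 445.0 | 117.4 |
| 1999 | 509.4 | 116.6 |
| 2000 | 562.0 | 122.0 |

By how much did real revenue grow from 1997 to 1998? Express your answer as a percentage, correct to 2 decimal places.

Real revenue 1997 = 417.3/1.094 = 381.44.
Real revenue 1998 = 445.0/1.174 = 379.05.
Change = 379.05/381.44 − 1 = -0.0063.

-0.63%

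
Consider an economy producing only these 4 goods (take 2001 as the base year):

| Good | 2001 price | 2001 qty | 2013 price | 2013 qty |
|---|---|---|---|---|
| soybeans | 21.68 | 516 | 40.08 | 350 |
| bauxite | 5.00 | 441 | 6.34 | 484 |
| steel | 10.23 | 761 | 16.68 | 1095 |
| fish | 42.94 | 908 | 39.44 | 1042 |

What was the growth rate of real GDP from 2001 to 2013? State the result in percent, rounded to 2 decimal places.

9.62%

Real GDP 2001 = Nominal GDP 2001 = 21.68·516 + 5.00·441 + 10.23·761 + 42.94·908 = 60166.43.
Real GDP 2013 (at 2001 prices) = 21.68·350 + 5.00·484 + 10.23·1095 + 42.94·1042 = 65953.33.
Real growth = 65953.33/60166.43 − 1 = 0.0962.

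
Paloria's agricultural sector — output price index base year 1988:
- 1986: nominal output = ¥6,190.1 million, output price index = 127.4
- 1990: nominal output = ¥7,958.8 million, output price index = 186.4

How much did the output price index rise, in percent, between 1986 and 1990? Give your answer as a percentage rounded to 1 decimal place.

46.3%

Price-level change = 186.4 / 127.4 − 1 = 0.4631.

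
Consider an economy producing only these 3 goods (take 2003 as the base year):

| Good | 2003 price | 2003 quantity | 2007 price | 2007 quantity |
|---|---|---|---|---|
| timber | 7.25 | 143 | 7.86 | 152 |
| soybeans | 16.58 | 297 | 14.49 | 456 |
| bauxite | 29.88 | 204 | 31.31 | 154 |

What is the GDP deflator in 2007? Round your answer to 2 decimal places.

95.17

Nominal GDP 2007 = 7.86·152 + 14.49·456 + 31.31·154 = 12623.90.
Real GDP 2007 (at 2003 prices) = 7.25·152 + 16.58·456 + 29.88·154 = 13264.00.
Deflator = Nominal/Real × 100 = 12623.90/13264.00 × 100 = 95.174.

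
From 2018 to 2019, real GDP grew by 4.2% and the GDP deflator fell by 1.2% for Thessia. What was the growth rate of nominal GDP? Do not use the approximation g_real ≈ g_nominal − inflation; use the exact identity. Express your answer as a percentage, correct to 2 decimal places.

(1 + g_nom) = (1 + g_real)(1 + π) = 1.0420 × 0.9880 = 1.02950.

2.95%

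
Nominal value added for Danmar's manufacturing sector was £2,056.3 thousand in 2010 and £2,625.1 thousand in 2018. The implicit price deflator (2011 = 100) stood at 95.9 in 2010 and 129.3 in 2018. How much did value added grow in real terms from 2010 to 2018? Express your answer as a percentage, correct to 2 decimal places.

Deflate each year: 2010 → 2056.3/0.959 = 2144.21; 2018 → 2625.1/1.293 = 2030.24.
So real value added changed by 2030.24/2144.21 − 1 = -0.0532, i.e. -5.32%.

-5.32%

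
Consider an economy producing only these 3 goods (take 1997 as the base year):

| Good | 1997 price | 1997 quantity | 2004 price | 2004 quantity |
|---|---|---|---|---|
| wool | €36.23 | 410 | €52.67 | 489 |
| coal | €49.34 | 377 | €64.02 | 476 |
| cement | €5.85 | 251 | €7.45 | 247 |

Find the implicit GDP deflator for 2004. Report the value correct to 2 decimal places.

136.16

Nominal GDP 2004 = 52.67·489 + 64.02·476 + 7.45·247 = 58069.30.
Real GDP 2004 (at 1997 prices) = 36.23·489 + 49.34·476 + 5.85·247 = 42647.26.
Deflator = Nominal/Real × 100 = 58069.30/42647.26 × 100 = 136.162.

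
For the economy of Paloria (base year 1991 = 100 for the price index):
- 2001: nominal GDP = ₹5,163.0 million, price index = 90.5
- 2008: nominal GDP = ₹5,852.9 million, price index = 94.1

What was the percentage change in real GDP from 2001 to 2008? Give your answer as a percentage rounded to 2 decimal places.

9.03%

Deflate each year: 2001 → 5163.0/0.905 = 5704.97; 2008 → 5852.9/0.941 = 6219.87.
So real GDP changed by 6219.87/5704.97 − 1 = 0.0903, i.e. 9.03%.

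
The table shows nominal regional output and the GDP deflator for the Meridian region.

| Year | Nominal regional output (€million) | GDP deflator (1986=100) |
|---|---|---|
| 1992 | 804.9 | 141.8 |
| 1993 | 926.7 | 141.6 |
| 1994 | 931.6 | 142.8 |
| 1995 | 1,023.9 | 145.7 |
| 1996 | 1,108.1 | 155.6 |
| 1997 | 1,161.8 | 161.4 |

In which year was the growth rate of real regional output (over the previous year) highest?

1993

1993: real = 926.7/1.416 = 654.45; growth vs 1992 (567.63) = 15.30%.
1994: real = 931.6/1.428 = 652.38; growth vs 1993 (654.45) = -0.32%.
1995: real = 1023.9/1.457 = 702.75; growth vs 1994 (652.38) = 7.72%.
1996: real = 1108.1/1.556 = 712.15; growth vs 1995 (702.75) = 1.34%.
1997: real = 1161.8/1.614 = 719.83; growth vs 1996 (712.15) = 1.08%.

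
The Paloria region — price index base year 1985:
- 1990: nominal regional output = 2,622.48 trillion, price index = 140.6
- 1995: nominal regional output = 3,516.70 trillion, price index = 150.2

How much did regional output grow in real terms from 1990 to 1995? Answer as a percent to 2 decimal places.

Deflate each year: 1990 → 2622.48/1.406 = 1865.21; 1995 → 3516.70/1.502 = 2341.34.
So real regional output changed by 2341.34/1865.21 − 1 = 0.2553, i.e. 25.53%.

25.53%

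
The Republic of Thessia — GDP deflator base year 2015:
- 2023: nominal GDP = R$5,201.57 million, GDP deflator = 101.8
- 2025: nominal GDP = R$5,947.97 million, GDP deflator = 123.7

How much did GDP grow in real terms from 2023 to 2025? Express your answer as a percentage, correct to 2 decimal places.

Deflate each year: 2023 → 5201.57/1.018 = 5109.60; 2025 → 5947.97/1.237 = 4808.38.
So real GDP changed by 4808.38/5109.60 − 1 = -0.0590, i.e. -5.90%.

-5.90%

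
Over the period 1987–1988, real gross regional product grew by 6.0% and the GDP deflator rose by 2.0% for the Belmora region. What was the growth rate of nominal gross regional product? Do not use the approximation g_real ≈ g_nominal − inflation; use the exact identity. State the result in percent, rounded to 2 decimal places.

(1 + g_nom) = (1 + g_real)(1 + π) = 1.0600 × 1.0200 = 1.08120.

8.12%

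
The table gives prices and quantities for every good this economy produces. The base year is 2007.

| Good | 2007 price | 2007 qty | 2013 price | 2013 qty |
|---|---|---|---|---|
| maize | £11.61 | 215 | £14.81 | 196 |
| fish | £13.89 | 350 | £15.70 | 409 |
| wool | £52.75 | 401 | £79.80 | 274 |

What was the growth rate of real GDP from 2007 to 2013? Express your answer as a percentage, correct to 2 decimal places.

-21.40%

Real GDP 2007 = Nominal GDP 2007 = 11.61·215 + 13.89·350 + 52.75·401 = 28510.40.
Real GDP 2013 (at 2007 prices) = 11.61·196 + 13.89·409 + 52.75·274 = 22410.07.
Real growth = 22410.07/28510.40 − 1 = -0.2140.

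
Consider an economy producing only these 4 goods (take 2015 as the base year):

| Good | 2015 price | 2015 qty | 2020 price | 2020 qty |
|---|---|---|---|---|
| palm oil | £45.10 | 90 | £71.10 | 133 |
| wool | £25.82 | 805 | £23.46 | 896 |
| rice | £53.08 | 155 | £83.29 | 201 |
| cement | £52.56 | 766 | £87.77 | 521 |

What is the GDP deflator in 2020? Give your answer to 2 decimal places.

Nominal GDP 2020 = 71.10·133 + 23.46·896 + 83.29·201 + 87.77·521 = 92945.92.
Real GDP 2020 (at 2015 prices) = 45.10·133 + 25.82·896 + 53.08·201 + 52.56·521 = 67185.86.
Deflator = Nominal/Real × 100 = 92945.92/67185.86 × 100 = 138.341.

138.34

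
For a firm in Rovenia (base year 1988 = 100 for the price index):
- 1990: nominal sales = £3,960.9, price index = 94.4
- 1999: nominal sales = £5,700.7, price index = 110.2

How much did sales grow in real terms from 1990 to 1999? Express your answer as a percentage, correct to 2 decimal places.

23.29%

Real sales 1990 = 3960.9 / 0.944 = 4195.87.
Real sales 1999 = 5700.7 / 1.102 = 5173.05.
Real growth = 5173.05 / 4195.87 − 1 = 0.2329.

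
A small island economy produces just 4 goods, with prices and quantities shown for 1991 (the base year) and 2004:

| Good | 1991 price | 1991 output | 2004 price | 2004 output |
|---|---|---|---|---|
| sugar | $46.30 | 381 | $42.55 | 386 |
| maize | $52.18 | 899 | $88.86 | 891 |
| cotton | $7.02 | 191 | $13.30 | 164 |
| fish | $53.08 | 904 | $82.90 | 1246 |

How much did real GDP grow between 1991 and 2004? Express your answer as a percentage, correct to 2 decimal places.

Real GDP 1991 = Nominal GDP 1991 = 46.30·381 + 52.18·899 + 7.02·191 + 53.08·904 = 113875.26.
Real GDP 2004 (at 1991 prices) = 46.30·386 + 52.18·891 + 7.02·164 + 53.08·1246 = 131653.14.
Real growth = 131653.14/113875.26 − 1 = 0.1561.

15.61%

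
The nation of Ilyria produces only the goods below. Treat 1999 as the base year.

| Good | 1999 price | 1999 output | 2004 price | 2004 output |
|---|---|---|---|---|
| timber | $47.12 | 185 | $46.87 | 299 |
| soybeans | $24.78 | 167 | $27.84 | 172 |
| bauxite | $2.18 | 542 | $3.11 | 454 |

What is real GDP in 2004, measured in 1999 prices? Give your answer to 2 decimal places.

$19340.76

Real GDP 2004 = Σ (p_1999 × q_2004) = 47.12·299 + 24.78·172 + 2.18·454 = 19340.76.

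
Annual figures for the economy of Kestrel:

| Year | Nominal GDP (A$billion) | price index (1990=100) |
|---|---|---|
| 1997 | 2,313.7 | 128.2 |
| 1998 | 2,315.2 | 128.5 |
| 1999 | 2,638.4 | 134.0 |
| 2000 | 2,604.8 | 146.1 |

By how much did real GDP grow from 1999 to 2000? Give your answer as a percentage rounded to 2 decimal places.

-9.45%

Real GDP 1999 = 2638.4/1.340 = 1968.96.
Real GDP 2000 = 2604.8/1.461 = 1782.89.
Change = 1782.89/1968.96 − 1 = -0.0945.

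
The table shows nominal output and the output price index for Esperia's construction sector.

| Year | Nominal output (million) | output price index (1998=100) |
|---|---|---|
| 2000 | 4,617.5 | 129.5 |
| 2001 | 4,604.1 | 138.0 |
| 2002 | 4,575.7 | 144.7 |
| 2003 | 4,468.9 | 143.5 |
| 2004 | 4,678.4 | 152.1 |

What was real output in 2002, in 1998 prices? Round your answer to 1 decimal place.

3,162.2 million

Real output 2002 = 4575.7 / 1.447 = 3162.20.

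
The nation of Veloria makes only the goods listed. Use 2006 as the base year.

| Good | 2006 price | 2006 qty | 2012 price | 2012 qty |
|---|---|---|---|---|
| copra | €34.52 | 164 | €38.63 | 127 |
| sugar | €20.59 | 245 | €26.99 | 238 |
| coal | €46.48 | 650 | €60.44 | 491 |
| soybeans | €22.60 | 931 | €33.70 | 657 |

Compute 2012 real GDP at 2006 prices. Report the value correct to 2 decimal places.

€46954.34

Real GDP 2012 = Σ (p_2006 × q_2012) = 34.52·127 + 20.59·238 + 46.48·491 + 22.60·657 = 46954.34.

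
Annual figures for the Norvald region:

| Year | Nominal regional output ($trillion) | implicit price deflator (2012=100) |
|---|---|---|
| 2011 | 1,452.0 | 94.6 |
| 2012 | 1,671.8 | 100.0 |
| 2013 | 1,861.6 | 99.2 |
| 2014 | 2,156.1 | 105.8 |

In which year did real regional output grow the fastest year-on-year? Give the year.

2013

2012: real = 1671.8/1.000 = 1671.80; growth vs 2011 (1534.88) = 8.92%.
2013: real = 1861.6/0.992 = 1876.61; growth vs 2012 (1671.80) = 12.25%.
2014: real = 2156.1/1.058 = 2037.90; growth vs 2013 (1876.61) = 8.59%.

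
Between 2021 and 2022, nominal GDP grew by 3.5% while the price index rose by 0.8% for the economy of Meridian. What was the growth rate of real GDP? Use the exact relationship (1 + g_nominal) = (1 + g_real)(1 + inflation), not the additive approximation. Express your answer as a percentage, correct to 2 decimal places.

(1 + g_nom) = (1 + g_real)(1 + π), so g_real = 1.0350 / 1.0080 − 1 = 0.02679.

2.68%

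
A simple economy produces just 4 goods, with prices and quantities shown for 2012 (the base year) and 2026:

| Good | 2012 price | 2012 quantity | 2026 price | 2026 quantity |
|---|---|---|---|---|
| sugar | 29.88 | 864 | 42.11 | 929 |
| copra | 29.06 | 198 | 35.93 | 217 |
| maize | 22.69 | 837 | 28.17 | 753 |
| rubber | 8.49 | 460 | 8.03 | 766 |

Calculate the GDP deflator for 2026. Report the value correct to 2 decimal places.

Nominal GDP 2026 = 42.11·929 + 35.93·217 + 28.17·753 + 8.03·766 = 74279.99.
Real GDP 2026 (at 2012 prices) = 29.88·929 + 29.06·217 + 22.69·753 + 8.49·766 = 57653.45.
Deflator = Nominal/Real × 100 = 74279.99/57653.45 × 100 = 128.839.

128.84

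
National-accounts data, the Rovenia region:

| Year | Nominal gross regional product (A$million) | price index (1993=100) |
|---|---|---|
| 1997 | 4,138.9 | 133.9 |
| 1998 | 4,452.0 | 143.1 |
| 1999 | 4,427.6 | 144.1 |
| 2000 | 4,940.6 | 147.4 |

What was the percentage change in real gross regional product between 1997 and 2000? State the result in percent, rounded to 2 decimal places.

8.44%

Real gross regional product 1997 = 4138.9/1.339 = 3091.04.
Real gross regional product 2000 = 4940.6/1.474 = 3351.83.
Change = 3351.83/3091.04 − 1 = 0.0844.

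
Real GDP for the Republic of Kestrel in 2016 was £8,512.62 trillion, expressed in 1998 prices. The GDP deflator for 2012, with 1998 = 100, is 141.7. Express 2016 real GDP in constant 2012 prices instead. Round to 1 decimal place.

Real GDP in 2012 prices = Real GDP in 1998 prices × (P_2012/P_1998) = 8512.62 × 1.417 = 12062.38.

£12,062.4 trillion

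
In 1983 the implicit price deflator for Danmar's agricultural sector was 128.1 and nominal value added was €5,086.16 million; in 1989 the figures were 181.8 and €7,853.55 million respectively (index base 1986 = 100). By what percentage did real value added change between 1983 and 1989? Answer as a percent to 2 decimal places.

8.80%

Deflate each year: 1983 → 5086.16/1.281 = 3970.46; 1989 → 7853.55/1.818 = 4319.88.
So real value added changed by 4319.88/3970.46 − 1 = 0.0880, i.e. 8.80%.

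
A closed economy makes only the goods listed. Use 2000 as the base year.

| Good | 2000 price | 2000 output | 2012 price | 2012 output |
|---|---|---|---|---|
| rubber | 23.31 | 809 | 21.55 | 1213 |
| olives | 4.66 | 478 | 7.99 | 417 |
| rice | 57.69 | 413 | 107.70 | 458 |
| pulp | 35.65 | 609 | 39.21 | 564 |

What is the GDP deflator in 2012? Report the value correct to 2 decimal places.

Nominal GDP 2012 = 21.55·1213 + 7.99·417 + 107.70·458 + 39.21·564 = 100913.02.
Real GDP 2012 (at 2000 prices) = 23.31·1213 + 4.66·417 + 57.69·458 + 35.65·564 = 76746.87.
Deflator = Nominal/Real × 100 = 100913.02/76746.87 × 100 = 131.488.

131.49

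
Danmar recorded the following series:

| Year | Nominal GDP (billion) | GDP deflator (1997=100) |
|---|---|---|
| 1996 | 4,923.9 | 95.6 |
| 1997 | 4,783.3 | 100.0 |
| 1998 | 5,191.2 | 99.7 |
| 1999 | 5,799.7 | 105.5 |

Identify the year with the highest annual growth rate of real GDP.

1998

1997: real = 4783.3/1.000 = 4783.30; growth vs 1996 (5150.52) = -7.13%.
1998: real = 5191.2/0.997 = 5206.82; growth vs 1997 (4783.30) = 8.85%.
1999: real = 5799.7/1.055 = 5497.35; growth vs 1998 (5206.82) = 5.58%.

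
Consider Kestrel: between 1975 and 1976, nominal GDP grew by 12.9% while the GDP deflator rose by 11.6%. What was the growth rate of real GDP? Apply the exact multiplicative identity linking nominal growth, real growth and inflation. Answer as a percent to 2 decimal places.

(1 + g_nom) = (1 + g_real)(1 + π), so g_real = 1.1290 / 1.1160 − 1 = 0.01165.

1.16%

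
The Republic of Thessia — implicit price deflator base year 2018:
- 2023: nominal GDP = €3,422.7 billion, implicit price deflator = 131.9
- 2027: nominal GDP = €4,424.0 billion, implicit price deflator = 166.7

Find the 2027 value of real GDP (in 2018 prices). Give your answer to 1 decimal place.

Real GDP = Nominal / (implicit price deflator/100) = 4424.0 / 1.667 = 2653.87.

€2,653.9 billion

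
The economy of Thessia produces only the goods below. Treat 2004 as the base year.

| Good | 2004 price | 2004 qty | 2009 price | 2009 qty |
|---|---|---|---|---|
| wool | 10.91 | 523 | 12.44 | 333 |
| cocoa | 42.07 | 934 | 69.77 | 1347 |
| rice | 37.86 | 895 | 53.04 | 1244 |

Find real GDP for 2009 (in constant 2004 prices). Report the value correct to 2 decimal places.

Real GDP 2009 = Σ (p_2004 × q_2009) = 10.91·333 + 42.07·1347 + 37.86·1244 = 107399.16.

107399.16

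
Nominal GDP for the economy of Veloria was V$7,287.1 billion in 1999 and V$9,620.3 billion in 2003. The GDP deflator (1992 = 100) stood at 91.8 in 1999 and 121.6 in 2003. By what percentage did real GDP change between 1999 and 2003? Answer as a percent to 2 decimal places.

Deflate each year: 1999 → 7287.1/0.918 = 7938.02; 2003 → 9620.3/1.216 = 7911.43.
So real GDP changed by 7911.43/7938.02 − 1 = -0.0033, i.e. -0.33%.

-0.33%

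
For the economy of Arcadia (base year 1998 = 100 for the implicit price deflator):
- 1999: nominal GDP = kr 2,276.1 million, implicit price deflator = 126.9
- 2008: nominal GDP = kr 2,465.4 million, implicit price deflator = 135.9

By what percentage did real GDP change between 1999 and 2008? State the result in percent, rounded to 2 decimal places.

1.14%

Deflate each year: 1999 → 2276.1/1.269 = 1793.62; 2008 → 2465.4/1.359 = 1814.13.
So real GDP changed by 1814.13/1793.62 − 1 = 0.0114, i.e. 1.14%.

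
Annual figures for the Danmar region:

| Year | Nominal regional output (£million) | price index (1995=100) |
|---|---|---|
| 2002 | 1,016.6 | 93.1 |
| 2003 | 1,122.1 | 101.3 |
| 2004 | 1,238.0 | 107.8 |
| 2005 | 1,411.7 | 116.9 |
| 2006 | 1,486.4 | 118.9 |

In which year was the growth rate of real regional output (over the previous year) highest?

2003: real = 1122.1/1.013 = 1107.70; growth vs 2002 (1091.94) = 1.44%.
2004: real = 1238.0/1.078 = 1148.42; growth vs 2003 (1107.70) = 3.68%.
2005: real = 1411.7/1.169 = 1207.61; growth vs 2004 (1148.42) = 5.15%.
2006: real = 1486.4/1.189 = 1250.13; growth vs 2005 (1207.61) = 3.52%.

2005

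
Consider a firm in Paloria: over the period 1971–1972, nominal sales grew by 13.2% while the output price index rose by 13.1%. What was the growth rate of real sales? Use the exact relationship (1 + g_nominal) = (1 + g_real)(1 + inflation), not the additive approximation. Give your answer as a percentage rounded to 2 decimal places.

(1 + g_nom) = (1 + g_real)(1 + π), so g_real = 1.1320 / 1.1310 − 1 = 0.00088.

0.09%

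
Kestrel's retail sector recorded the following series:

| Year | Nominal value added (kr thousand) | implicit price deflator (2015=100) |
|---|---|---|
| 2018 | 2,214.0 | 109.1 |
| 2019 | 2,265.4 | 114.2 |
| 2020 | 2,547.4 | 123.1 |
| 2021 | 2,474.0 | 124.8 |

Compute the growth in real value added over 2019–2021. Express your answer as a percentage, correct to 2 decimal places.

Real value added 2019 = 2265.4/1.142 = 1983.71.
Real value added 2021 = 2474.0/1.248 = 1982.37.
Change = 1982.37/1983.71 − 1 = -0.0007.

-0.07%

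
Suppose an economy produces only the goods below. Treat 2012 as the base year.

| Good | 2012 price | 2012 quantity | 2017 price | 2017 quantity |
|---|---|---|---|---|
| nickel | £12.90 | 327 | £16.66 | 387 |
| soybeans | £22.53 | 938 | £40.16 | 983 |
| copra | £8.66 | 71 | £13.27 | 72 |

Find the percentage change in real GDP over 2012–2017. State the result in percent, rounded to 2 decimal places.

6.92%

Real GDP 2012 = Nominal GDP 2012 = 12.90·327 + 22.53·938 + 8.66·71 = 25966.30.
Real GDP 2017 (at 2012 prices) = 12.90·387 + 22.53·983 + 8.66·72 = 27762.81.
Real growth = 27762.81/25966.30 − 1 = 0.0692.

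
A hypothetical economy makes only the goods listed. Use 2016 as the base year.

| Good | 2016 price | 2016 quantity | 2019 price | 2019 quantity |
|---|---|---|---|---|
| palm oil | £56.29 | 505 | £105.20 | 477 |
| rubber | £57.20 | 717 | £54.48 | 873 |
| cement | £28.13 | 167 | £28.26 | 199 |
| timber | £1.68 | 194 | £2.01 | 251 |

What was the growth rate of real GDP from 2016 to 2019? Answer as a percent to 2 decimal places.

Real GDP 2016 = Nominal GDP 2016 = 56.29·505 + 57.20·717 + 28.13·167 + 1.68·194 = 74462.48.
Real GDP 2019 (at 2016 prices) = 56.29·477 + 57.20·873 + 28.13·199 + 1.68·251 = 82805.48.
Real growth = 82805.48/74462.48 − 1 = 0.1120.

11.20%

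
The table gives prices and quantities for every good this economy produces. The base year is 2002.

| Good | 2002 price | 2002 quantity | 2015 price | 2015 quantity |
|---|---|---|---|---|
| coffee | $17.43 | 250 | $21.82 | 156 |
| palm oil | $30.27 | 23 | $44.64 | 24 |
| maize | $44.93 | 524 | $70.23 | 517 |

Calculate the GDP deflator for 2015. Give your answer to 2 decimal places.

Nominal GDP 2015 = 21.82·156 + 44.64·24 + 70.23·517 = 40784.19.
Real GDP 2015 (at 2002 prices) = 17.43·156 + 30.27·24 + 44.93·517 = 26674.37.
Deflator = Nominal/Real × 100 = 40784.19/26674.37 × 100 = 152.897.

152.90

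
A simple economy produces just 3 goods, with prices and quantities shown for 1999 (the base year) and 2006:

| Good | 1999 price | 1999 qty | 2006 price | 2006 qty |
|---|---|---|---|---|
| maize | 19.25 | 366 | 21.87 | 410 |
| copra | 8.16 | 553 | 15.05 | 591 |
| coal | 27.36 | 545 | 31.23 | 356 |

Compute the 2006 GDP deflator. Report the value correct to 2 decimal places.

129.05

Nominal GDP 2006 = 21.87·410 + 15.05·591 + 31.23·356 = 28979.13.
Real GDP 2006 (at 1999 prices) = 19.25·410 + 8.16·591 + 27.36·356 = 22455.22.
Deflator = Nominal/Real × 100 = 28979.13/22455.22 × 100 = 129.053.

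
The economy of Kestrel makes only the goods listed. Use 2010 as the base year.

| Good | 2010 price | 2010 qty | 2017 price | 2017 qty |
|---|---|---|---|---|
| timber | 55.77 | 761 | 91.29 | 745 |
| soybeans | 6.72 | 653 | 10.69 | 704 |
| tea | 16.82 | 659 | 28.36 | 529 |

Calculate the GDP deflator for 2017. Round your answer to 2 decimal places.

164.09

Nominal GDP 2017 = 91.29·745 + 10.69·704 + 28.36·529 = 90539.25.
Real GDP 2017 (at 2010 prices) = 55.77·745 + 6.72·704 + 16.82·529 = 55177.31.
Deflator = Nominal/Real × 100 = 90539.25/55177.31 × 100 = 164.088.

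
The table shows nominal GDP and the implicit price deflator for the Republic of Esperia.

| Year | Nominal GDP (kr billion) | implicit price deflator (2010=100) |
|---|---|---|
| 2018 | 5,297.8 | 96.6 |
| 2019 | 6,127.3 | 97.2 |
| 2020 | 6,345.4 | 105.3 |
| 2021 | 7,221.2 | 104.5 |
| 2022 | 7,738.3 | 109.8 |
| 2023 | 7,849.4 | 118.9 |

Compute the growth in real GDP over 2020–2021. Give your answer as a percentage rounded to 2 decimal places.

14.67%

Real GDP 2020 = 6345.4/1.053 = 6026.02.
Real GDP 2021 = 7221.2/1.045 = 6910.24.
Change = 6910.24/6026.02 − 1 = 0.1467.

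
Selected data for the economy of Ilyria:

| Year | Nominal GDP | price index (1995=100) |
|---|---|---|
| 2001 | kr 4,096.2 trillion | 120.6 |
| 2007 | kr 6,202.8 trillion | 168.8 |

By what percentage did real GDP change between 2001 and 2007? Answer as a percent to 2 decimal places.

Real GDP 2001 = 4096.2 / 1.206 = 3396.52.
Real GDP 2007 = 6202.8 / 1.688 = 3674.64.
Real growth = 3674.64 / 3396.52 − 1 = 0.0819.

8.19%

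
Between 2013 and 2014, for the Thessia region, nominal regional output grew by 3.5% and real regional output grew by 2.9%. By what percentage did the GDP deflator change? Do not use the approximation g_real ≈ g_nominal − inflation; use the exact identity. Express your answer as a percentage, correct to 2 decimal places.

0.58%

(1 + g_nom) = (1 + g_real)(1 + π), so π = 1.0350 / 1.0290 − 1 = 0.00583.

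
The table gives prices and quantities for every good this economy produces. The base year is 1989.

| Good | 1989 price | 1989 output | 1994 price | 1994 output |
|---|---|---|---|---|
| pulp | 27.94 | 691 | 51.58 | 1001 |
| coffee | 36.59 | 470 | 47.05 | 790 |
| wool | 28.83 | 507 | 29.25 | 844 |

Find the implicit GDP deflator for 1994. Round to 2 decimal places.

139.75

Nominal GDP 1994 = 51.58·1001 + 47.05·790 + 29.25·844 = 113488.08.
Real GDP 1994 (at 1989 prices) = 27.94·1001 + 36.59·790 + 28.83·844 = 81206.56.
Deflator = Nominal/Real × 100 = 113488.08/81206.56 × 100 = 139.752.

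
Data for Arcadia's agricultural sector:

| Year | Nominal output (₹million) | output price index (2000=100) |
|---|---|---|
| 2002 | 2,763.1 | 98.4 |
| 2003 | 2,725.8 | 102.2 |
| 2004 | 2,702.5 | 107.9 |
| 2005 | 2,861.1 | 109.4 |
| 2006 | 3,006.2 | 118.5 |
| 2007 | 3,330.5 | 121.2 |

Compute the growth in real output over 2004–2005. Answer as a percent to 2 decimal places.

4.42%

Real output 2004 = 2702.5/1.079 = 2504.63.
Real output 2005 = 2861.1/1.094 = 2615.27.
Change = 2615.27/2504.63 − 1 = 0.0442.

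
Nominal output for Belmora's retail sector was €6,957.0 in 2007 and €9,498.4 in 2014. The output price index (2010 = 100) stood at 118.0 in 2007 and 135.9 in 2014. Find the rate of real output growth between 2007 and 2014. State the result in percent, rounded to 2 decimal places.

18.55%

Real output 2007 = 6957.0 / 1.180 = 5895.76.
Real output 2014 = 9498.4 / 1.359 = 6989.26.
Real growth = 6989.26 / 5895.76 − 1 = 0.1855.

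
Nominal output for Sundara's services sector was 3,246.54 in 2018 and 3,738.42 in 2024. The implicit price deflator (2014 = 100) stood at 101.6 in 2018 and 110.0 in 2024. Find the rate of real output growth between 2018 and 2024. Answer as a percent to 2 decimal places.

Real output 2018 = 3246.54 / 1.016 = 3195.41.
Real output 2024 = 3738.42 / 1.100 = 3398.56.
Real growth = 3398.56 / 3195.41 − 1 = 0.0636.

6.36%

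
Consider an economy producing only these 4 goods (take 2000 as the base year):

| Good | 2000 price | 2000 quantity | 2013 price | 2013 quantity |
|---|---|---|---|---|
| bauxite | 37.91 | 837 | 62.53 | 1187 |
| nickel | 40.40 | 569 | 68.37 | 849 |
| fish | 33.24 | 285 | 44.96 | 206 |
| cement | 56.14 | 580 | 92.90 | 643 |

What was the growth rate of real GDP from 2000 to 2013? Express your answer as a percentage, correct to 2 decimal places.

Real GDP 2000 = Nominal GDP 2000 = 37.91·837 + 40.40·569 + 33.24·285 + 56.14·580 = 96752.87.
Real GDP 2013 (at 2000 prices) = 37.91·1187 + 40.40·849 + 33.24·206 + 56.14·643 = 122244.23.
Real growth = 122244.23/96752.87 − 1 = 0.2635.

26.35%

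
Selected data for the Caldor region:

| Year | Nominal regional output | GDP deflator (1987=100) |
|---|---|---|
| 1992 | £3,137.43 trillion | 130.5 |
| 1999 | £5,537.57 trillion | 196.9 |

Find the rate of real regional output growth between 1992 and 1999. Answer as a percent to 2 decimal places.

16.98%

Deflate each year: 1992 → 3137.43/1.305 = 2404.16; 1999 → 5537.57/1.969 = 2812.38.
So real regional output changed by 2812.38/2404.16 − 1 = 0.1698, i.e. 16.98%.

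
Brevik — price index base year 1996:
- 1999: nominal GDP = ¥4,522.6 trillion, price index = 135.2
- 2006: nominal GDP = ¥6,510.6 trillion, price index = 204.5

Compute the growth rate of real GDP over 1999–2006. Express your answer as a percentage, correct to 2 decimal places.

Real GDP 1999 = 4522.6 / 1.352 = 3345.12.
Real GDP 2006 = 6510.6 / 2.045 = 3183.67.
Real growth = 3183.67 / 3345.12 − 1 = -0.0483.

-4.83%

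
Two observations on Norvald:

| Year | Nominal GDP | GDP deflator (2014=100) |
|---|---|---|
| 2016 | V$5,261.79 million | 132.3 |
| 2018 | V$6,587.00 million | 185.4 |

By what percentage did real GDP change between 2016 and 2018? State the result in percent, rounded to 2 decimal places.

-10.67%

Real GDP 2016 = 5261.79 / 1.323 = 3977.17.
Real GDP 2018 = 6587.00 / 1.854 = 3552.86.
Real growth = 3552.86 / 3977.17 − 1 = -0.1067.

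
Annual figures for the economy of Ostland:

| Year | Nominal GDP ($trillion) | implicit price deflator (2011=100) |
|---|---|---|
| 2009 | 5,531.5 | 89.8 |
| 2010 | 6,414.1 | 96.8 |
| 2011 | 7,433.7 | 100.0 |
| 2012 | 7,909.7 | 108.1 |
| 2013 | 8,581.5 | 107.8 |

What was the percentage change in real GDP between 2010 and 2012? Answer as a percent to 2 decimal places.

Real GDP 2010 = 6414.1/0.968 = 6626.14.
Real GDP 2012 = 7909.7/1.081 = 7317.02.
Change = 7317.02/6626.14 − 1 = 0.1043.

10.43%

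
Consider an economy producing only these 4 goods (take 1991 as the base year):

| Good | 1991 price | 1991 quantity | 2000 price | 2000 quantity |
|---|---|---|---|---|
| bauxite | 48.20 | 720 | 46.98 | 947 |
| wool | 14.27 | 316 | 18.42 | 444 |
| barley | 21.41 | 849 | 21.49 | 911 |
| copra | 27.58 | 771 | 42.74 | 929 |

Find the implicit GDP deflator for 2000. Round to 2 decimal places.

Nominal GDP 2000 = 46.98·947 + 18.42·444 + 21.49·911 + 42.74·929 = 111951.39.
Real GDP 2000 (at 1991 prices) = 48.20·947 + 14.27·444 + 21.41·911 + 27.58·929 = 97107.61.
Deflator = Nominal/Real × 100 = 111951.39/97107.61 × 100 = 115.286.

115.29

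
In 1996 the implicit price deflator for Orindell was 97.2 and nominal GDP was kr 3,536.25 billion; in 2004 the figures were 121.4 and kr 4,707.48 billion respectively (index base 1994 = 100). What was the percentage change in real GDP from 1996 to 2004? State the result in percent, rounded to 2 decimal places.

Real GDP 1996 = 3536.25 / 0.972 = 3638.12.
Real GDP 2004 = 4707.48 / 1.214 = 3877.66.
Real growth = 3877.66 / 3638.12 − 1 = 0.0658.

6.58%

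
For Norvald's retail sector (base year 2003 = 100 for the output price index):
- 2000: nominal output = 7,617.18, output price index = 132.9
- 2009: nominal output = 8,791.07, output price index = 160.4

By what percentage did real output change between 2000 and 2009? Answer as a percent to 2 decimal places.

Real output 2000 = 7617.18 / 1.329 = 5731.51.
Real output 2009 = 8791.07 / 1.604 = 5480.72.
Real growth = 5480.72 / 5731.51 − 1 = -0.0438.

-4.38%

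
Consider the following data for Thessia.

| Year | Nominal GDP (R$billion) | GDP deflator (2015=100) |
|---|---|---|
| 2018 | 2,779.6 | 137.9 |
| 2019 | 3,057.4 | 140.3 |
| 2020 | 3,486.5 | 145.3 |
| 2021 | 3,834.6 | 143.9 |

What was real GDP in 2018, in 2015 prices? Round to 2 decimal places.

R$2,015.66 billion

Real GDP 2018 = 2779.6 / 1.379 = 2015.66.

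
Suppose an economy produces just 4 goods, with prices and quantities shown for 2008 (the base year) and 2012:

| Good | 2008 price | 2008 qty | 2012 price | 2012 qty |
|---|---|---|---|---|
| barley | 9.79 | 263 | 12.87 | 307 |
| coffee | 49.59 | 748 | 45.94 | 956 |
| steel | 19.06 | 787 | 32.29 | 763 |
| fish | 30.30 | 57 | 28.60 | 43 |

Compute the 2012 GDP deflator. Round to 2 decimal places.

Nominal GDP 2012 = 12.87·307 + 45.94·956 + 32.29·763 + 28.60·43 = 73736.80.
Real GDP 2012 (at 2008 prices) = 9.79·307 + 49.59·956 + 19.06·763 + 30.30·43 = 66259.25.
Deflator = Nominal/Real × 100 = 73736.80/66259.25 × 100 = 111.285.

111.29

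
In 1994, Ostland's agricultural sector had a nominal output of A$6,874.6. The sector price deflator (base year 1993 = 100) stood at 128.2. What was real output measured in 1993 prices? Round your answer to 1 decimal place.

A$5,362.4

Real output = Nominal / (sector price deflator/100) = 6874.6 / 1.282 = 5362.40.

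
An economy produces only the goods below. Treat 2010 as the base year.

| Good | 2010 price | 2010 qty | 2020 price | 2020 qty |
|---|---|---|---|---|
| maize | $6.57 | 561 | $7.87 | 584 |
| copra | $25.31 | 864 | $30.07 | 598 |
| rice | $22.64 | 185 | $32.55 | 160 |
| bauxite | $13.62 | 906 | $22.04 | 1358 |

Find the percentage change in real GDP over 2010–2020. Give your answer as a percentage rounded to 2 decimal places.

-2.36%

Real GDP 2010 = Nominal GDP 2010 = 6.57·561 + 25.31·864 + 22.64·185 + 13.62·906 = 42081.73.
Real GDP 2020 (at 2010 prices) = 6.57·584 + 25.31·598 + 22.64·160 + 13.62·1358 = 41090.62.
Real growth = 41090.62/42081.73 − 1 = -0.0236.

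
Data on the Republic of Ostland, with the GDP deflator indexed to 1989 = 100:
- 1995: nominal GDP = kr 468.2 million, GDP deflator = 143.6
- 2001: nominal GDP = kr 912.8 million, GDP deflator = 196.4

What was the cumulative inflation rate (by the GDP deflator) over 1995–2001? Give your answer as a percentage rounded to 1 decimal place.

Price-level change = 196.4 / 143.6 − 1 = 0.3677.

36.8%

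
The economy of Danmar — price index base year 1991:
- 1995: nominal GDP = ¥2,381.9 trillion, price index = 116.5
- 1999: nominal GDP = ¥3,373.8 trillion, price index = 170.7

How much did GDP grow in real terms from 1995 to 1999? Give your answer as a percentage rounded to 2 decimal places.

-3.33%

Deflate each year: 1995 → 2381.9/1.165 = 2044.55; 1999 → 3373.8/1.707 = 1976.45.
So real GDP changed by 1976.45/2044.55 − 1 = -0.0333, i.e. -3.33%.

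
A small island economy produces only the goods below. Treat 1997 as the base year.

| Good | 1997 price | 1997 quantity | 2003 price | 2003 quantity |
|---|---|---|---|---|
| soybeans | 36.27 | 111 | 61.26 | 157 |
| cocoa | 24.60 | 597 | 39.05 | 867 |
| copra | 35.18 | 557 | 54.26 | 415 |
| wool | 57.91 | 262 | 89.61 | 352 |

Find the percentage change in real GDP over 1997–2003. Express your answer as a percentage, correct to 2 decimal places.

15.94%

Real GDP 1997 = Nominal GDP 1997 = 36.27·111 + 24.60·597 + 35.18·557 + 57.91·262 = 53479.85.
Real GDP 2003 (at 1997 prices) = 36.27·157 + 24.60·867 + 35.18·415 + 57.91·352 = 62006.61.
Real growth = 62006.61/53479.85 − 1 = 0.1594.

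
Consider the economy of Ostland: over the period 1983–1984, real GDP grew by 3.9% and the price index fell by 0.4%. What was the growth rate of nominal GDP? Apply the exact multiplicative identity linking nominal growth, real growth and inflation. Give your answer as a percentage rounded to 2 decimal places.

(1 + g_nom) = (1 + g_real)(1 + π) = 1.0390 × 0.9960 = 1.03484.

3.48%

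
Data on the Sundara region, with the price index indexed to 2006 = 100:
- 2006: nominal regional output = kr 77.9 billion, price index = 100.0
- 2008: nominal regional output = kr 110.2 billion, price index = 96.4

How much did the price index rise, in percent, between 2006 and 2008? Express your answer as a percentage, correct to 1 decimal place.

-3.6%

Price-level change = 96.4 / 100.0 − 1 = -0.0360.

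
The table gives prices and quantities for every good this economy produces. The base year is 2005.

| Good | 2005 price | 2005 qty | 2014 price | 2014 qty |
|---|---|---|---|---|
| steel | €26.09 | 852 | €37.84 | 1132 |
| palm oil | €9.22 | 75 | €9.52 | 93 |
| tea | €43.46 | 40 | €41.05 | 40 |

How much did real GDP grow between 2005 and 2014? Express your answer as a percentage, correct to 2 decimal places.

30.30%

Real GDP 2005 = Nominal GDP 2005 = 26.09·852 + 9.22·75 + 43.46·40 = 24658.58.
Real GDP 2014 (at 2005 prices) = 26.09·1132 + 9.22·93 + 43.46·40 = 32129.74.
Real growth = 32129.74/24658.58 − 1 = 0.3030.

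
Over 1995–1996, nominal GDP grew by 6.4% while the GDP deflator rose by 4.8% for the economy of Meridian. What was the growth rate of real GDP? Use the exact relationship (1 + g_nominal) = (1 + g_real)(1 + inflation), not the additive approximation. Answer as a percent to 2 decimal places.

(1 + g_nom) = (1 + g_real)(1 + π), so g_real = 1.0640 / 1.0480 − 1 = 0.01527.

1.53%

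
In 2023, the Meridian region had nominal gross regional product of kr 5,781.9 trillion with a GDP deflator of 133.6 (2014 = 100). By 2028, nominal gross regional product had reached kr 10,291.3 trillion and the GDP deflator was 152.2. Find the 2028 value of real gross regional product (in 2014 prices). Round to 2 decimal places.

Real gross regional product = Nominal / (GDP deflator/100) = 10291.3 / 1.522 = 6761.70.

kr 6,761.70 trillion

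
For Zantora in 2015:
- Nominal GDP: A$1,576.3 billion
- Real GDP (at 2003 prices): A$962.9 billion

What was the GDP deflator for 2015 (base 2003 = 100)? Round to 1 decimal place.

163.7

GDP deflator = (Nominal / Real) × 100 = 1576.3 / 962.9 × 100 = 163.70.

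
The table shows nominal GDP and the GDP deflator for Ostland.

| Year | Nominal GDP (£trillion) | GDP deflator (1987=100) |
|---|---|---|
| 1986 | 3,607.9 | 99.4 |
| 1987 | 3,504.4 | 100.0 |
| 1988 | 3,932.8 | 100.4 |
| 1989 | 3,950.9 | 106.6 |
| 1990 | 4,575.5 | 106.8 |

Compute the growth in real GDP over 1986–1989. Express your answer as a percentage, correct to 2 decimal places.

2.11%

Real GDP 1986 = 3607.9/0.994 = 3629.68.
Real GDP 1989 = 3950.9/1.066 = 3706.29.
Change = 3706.29/3629.68 − 1 = 0.0211.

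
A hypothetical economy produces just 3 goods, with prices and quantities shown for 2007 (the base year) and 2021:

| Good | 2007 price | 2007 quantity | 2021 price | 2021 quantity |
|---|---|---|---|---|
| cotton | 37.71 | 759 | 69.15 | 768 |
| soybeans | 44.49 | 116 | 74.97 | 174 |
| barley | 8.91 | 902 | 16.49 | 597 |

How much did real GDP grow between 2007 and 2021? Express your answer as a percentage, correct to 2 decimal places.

0.48%

Real GDP 2007 = Nominal GDP 2007 = 37.71·759 + 44.49·116 + 8.91·902 = 41819.55.
Real GDP 2021 (at 2007 prices) = 37.71·768 + 44.49·174 + 8.91·597 = 42021.81.
Real growth = 42021.81/41819.55 − 1 = 0.0048.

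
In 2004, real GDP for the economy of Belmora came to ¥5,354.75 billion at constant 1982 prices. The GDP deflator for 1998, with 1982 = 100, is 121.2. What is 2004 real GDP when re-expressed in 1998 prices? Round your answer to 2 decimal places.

¥6,489.96 billion

Real GDP in 1998 prices = Real GDP in 1982 prices × (P_1998/P_1982) = 5354.75 × 1.212 = 6489.96.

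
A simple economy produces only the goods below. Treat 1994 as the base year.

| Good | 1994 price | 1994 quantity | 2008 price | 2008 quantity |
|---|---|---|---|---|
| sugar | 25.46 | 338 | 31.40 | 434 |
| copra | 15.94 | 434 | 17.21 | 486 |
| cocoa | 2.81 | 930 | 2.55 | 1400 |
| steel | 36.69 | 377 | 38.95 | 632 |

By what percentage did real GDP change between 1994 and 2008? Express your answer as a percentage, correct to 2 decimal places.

43.64%

Real GDP 1994 = Nominal GDP 1994 = 25.46·338 + 15.94·434 + 2.81·930 + 36.69·377 = 31968.87.
Real GDP 2008 (at 1994 prices) = 25.46·434 + 15.94·486 + 2.81·1400 + 36.69·632 = 45918.56.
Real growth = 45918.56/31968.87 − 1 = 0.4364.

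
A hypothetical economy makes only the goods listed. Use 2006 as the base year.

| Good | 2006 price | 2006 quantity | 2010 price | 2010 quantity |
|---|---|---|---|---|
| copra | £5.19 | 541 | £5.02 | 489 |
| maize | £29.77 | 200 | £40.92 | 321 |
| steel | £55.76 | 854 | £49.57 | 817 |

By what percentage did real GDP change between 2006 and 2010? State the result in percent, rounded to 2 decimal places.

Real GDP 2006 = Nominal GDP 2006 = 5.19·541 + 29.77·200 + 55.76·854 = 56380.83.
Real GDP 2010 (at 2006 prices) = 5.19·489 + 29.77·321 + 55.76·817 = 57650.00.
Real growth = 57650.00/56380.83 − 1 = 0.0225.

2.25%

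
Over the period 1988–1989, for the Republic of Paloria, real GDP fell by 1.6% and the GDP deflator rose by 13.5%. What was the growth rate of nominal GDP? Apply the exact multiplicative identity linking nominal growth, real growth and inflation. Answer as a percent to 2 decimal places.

(1 + g_nom) = (1 + g_real)(1 + π) = 0.9840 × 1.1350 = 1.11684.

11.68%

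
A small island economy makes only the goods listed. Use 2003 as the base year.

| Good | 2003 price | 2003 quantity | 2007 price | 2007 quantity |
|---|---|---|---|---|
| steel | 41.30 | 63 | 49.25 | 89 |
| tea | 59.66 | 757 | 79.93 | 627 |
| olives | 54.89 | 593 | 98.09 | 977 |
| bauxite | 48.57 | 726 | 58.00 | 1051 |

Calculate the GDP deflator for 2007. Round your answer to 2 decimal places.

Nominal GDP 2007 = 49.25·89 + 79.93·627 + 98.09·977 + 58.00·1051 = 211291.29.
Real GDP 2007 (at 2003 prices) = 41.30·89 + 59.66·627 + 54.89·977 + 48.57·1051 = 145757.12.
Deflator = Nominal/Real × 100 = 211291.29/145757.12 × 100 = 144.961.

144.96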